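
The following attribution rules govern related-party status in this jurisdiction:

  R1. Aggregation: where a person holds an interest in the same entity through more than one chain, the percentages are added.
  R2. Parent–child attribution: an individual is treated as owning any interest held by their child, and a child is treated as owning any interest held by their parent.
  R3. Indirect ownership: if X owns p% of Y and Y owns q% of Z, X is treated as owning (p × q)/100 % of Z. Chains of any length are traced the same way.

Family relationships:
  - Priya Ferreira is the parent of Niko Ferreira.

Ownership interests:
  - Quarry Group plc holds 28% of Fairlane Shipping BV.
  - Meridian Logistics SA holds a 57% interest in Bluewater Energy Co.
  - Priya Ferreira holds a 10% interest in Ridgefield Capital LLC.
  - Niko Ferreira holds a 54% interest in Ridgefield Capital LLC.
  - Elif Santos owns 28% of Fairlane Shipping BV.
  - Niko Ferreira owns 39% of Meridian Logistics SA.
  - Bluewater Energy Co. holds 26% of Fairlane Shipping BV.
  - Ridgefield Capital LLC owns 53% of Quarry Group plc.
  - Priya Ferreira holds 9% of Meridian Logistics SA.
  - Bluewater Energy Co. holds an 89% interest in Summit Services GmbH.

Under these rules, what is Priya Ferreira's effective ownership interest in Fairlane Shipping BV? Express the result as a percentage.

16.6112%

By parent–child attribution (R2), Priya Ferreira is treated as also owning Niko Ferreira's interest in Ridgefield Capital LLC, giving 10% + 54% = 64%.
By parent–child attribution (R2), Priya Ferreira is treated as also owning Niko Ferreira's interest in Meridian Logistics SA, giving 9% + 39% = 48%.
Chain via Ridgefield Capital LLC → Quarry Group plc (R3): 64% × 53% × 28% = 9.4976% of Fairlane Shipping BV.
Chain via Meridian Logistics SA → Bluewater Energy Co. (R3): 48% × 57% × 26% = 7.1136% of Fairlane Shipping BV.
Aggregating (R1): 9.4976% + 7.1136% = 16.6112%.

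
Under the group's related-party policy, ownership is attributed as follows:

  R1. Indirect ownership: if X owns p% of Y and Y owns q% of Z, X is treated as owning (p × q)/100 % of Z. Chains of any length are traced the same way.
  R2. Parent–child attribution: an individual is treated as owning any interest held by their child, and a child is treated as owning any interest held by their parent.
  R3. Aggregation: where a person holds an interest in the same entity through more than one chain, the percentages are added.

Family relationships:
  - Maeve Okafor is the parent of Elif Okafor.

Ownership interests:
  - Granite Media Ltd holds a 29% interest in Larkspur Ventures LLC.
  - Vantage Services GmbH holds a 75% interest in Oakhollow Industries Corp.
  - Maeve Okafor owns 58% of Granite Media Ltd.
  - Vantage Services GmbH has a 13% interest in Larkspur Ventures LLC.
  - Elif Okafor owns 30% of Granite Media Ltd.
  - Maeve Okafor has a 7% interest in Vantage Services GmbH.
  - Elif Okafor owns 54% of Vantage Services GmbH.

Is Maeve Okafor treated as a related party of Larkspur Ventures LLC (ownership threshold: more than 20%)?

By parent–child attribution (R2), Maeve Okafor is treated as also owning Elif Okafor's interest in Vantage Services GmbH, giving 7% + 54% = 61%.
By parent–child attribution (R2), Maeve Okafor is treated as also owning Elif Okafor's interest in Granite Media Ltd, giving 58% + 30% = 88%.
Chain via Vantage Services GmbH (R1): 61% × 13% = 7.93% of Larkspur Ventures LLC.
Chain via Granite Media Ltd (R1): 88% × 29% = 25.52% of Larkspur Ventures LLC.
Aggregating (R3): 7.93% + 25.52% = 33.45%.
33.45% exceeds the 20% threshold, so Maeve is a related party to Larkspur Ventures LLC.

Yes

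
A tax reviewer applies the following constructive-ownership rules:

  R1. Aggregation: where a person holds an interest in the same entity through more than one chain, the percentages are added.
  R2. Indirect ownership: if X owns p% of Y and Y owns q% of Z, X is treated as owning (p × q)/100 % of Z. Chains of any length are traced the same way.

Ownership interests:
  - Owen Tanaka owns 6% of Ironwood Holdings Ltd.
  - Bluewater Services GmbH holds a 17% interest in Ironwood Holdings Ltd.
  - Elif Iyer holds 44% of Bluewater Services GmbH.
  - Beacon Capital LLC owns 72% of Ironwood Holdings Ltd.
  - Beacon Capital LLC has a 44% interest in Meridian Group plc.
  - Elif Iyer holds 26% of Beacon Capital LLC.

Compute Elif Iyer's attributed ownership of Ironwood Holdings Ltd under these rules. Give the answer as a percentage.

Chain via Beacon Capital LLC (R2): 26% × 72% = 18.72% of Ironwood Holdings Ltd.
Chain via Bluewater Services GmbH (R2): 44% × 17% = 7.48% of Ironwood Holdings Ltd.
Aggregating (R1): 18.72% + 7.48% = 26.2%.

26.2%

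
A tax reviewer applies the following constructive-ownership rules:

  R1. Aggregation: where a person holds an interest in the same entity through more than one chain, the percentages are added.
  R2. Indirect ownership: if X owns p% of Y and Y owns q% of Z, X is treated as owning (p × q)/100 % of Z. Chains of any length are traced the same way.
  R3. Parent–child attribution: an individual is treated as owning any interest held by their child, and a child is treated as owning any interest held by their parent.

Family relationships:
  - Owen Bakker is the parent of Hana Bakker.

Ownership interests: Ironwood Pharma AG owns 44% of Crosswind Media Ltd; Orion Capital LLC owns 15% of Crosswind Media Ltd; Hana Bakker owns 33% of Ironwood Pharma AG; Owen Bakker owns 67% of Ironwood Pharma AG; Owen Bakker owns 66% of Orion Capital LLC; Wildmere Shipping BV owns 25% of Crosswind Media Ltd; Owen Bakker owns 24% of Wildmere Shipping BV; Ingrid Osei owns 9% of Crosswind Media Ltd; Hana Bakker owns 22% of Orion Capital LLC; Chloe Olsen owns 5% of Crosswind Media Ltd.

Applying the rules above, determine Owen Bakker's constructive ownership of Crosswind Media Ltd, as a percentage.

63.2%

By parent–child attribution (R3), Owen Bakker is treated as also owning Hana Bakker's interest in Ironwood Pharma AG, giving 67% + 33% = 100%.
By parent–child attribution (R3), Owen Bakker is treated as also owning Hana Bakker's interest in Orion Capital LLC, giving 66% + 22% = 88%.
Chain via Wildmere Shipping BV (R2): 24% × 25% = 6% of Crosswind Media Ltd.
Chain via Ironwood Pharma AG (R2): 100% × 44% = 44% of Crosswind Media Ltd.
Chain via Orion Capital LLC (R2): 88% × 15% = 13.2% of Crosswind Media Ltd.
Aggregating (R1): 6% + 44% + 13.2% = 63.2%.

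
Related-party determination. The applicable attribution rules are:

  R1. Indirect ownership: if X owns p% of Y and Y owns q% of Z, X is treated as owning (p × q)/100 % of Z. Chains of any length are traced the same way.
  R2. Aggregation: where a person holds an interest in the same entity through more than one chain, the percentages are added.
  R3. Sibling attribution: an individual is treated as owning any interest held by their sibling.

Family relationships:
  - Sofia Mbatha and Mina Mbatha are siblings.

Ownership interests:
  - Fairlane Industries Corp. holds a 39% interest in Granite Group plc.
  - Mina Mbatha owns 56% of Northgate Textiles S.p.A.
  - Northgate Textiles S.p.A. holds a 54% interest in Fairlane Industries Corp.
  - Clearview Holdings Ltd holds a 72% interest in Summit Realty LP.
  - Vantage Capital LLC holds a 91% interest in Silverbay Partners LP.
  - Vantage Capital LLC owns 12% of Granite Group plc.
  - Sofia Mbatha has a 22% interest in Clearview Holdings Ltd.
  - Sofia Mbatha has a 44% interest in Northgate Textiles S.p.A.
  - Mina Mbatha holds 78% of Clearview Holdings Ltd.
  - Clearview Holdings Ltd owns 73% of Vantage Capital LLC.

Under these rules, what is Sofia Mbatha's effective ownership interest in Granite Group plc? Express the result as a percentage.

By sibling attribution (R3), Sofia Mbatha is treated as also owning Mina Mbatha's interest in Northgate Textiles S.p.A, giving 44% + 56% = 100%.
By sibling attribution (R3), Sofia Mbatha is treated as also owning Mina Mbatha's interest in Clearview Holdings Ltd, giving 22% + 78% = 100%.
Chain via Northgate Textiles S.p.A. → Fairlane Industries Corp. (R1): 100% × 54% × 39% = 21.06% of Granite Group plc.
Chain via Clearview Holdings Ltd → Vantage Capital LLC (R1): 100% × 73% × 12% = 8.76% of Granite Group plc.
Aggregating (R2): 21.06% + 8.76% = 29.82%.

29.82%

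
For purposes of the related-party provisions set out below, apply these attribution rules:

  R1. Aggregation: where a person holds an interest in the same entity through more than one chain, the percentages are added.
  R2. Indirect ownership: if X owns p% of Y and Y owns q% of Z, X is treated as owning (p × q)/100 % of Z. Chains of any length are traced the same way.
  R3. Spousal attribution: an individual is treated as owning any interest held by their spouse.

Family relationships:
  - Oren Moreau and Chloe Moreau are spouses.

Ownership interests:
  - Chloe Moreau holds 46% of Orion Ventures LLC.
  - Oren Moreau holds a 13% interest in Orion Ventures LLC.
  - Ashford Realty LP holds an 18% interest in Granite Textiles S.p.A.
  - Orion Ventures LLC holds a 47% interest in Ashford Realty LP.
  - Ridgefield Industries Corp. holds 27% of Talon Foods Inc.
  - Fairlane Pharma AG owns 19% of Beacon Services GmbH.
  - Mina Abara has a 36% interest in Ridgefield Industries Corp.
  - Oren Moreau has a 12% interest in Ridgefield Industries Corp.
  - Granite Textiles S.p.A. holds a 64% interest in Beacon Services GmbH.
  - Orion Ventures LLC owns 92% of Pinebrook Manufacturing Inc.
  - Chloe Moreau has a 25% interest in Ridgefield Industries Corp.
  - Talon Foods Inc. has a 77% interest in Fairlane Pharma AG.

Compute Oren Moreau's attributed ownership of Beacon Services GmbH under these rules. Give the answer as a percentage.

By spousal attribution (R3), Oren Moreau is treated as also owning Chloe Moreau's interest in Ridgefield Industries Corp, giving 12% + 25% = 37%.
By spousal attribution (R3), Oren Moreau is treated as also owning Chloe Moreau's interest in Orion Ventures LLC, giving 13% + 46% = 59%.
Chain via Ridgefield Industries Corp. → Talon Foods Inc. → Fairlane Pharma AG (R2): 37% × 27% × 77% × 19% = 1.461537% of Beacon Services GmbH.
Chain via Orion Ventures LLC → Ashford Realty LP → Granite Textiles S.p.A. (R2): 59% × 47% × 18% × 64% = 3.194496% of Beacon Services GmbH.
Aggregating (R1): 1.461537% + 3.194496% = 4.656033%.

4.656033%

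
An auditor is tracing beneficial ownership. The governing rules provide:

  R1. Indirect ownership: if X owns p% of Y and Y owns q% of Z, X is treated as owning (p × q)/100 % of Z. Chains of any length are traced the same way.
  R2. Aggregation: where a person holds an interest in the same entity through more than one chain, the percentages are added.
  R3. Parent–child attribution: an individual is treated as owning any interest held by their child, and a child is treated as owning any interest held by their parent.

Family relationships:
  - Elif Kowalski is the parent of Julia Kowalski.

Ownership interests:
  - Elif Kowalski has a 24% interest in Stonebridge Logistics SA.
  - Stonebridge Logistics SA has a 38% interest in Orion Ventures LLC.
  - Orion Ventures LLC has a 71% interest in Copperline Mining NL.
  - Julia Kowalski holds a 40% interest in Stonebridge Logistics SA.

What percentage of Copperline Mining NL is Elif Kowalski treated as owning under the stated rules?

17.2672%

By parent–child attribution (R3), Elif Kowalski is treated as also owning Julia Kowalski's interest in Stonebridge Logistics SA, giving 24% + 40% = 64%.
Chain via Stonebridge Logistics SA → Orion Ventures LLC (R1): 64% × 38% × 71% = 17.2672% of Copperline Mining NL.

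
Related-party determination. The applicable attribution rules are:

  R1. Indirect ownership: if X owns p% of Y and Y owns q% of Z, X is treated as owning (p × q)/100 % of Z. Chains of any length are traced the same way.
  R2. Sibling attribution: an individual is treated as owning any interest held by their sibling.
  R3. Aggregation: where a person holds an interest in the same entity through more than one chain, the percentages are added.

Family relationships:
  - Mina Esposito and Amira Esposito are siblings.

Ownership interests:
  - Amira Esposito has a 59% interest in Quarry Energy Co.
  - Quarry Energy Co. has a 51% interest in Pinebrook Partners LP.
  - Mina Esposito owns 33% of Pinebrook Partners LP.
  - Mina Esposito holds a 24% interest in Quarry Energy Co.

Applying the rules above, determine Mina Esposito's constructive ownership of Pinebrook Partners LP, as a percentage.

75.33%

By sibling attribution (R2), Mina Esposito is treated as also owning Amira Esposito's interest in Quarry Energy Co, giving 24% + 59% = 83%.
Chain via Quarry Energy Co. (R1): 83% × 51% = 42.33% of Pinebrook Partners LP.
Direct interest in Pinebrook Partners LP: 33%.
Aggregating (R3): 42.33% + 33% = 75.33%.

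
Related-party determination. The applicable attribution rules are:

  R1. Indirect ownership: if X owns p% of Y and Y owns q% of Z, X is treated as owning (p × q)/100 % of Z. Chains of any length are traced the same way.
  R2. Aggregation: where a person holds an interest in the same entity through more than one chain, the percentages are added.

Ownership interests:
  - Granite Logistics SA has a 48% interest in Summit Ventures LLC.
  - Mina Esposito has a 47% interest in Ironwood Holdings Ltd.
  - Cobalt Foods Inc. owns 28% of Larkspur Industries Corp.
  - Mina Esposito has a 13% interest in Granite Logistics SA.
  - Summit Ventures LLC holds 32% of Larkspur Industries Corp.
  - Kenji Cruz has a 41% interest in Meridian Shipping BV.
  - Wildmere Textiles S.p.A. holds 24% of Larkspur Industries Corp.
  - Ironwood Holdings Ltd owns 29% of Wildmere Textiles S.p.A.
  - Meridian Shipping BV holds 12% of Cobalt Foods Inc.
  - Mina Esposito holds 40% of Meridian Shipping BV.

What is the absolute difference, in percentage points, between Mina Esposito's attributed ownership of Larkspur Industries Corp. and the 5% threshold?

Chain via Meridian Shipping BV → Cobalt Foods Inc. (R1): 40% × 12% × 28% = 1.344% of Larkspur Industries Corp.
Chain via Granite Logistics SA → Summit Ventures LLC (R1): 13% × 48% × 32% = 1.9968% of Larkspur Industries Corp.
Chain via Ironwood Holdings Ltd → Wildmere Textiles S.p.A. (R1): 47% × 29% × 24% = 3.2712% of Larkspur Industries Corp.
Aggregating (R2): 1.344% + 1.9968% + 3.2712% = 6.612%.
6.612% exceeds the 5% threshold by 1.612 percentage points.

1.612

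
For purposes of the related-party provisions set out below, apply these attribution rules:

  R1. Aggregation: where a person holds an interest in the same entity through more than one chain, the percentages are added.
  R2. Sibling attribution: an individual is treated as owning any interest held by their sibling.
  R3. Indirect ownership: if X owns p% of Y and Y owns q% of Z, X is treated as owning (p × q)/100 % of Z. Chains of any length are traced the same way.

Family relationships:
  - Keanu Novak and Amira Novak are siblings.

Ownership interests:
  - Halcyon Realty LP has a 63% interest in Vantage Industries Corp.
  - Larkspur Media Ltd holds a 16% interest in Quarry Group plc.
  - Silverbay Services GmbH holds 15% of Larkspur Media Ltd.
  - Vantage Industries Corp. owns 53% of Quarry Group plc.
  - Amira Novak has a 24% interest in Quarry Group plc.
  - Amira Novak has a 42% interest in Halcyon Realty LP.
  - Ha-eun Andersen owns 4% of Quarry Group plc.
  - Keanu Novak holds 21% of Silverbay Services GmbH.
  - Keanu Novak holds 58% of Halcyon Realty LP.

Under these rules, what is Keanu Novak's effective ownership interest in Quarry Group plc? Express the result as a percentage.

57.894%

By sibling attribution (R2), Keanu Novak is treated as also owning Amira Novak's interest in Halcyon Realty LP, giving 58% + 42% = 100%.
By sibling attribution (R2), Keanu Novak is treated as owning Amira Novak's 24% interest in Quarry Group plc.
Chain via Silverbay Services GmbH → Larkspur Media Ltd (R3): 21% × 15% × 16% = 0.504% of Quarry Group plc.
Chain via Halcyon Realty LP → Vantage Industries Corp. (R3): 100% × 63% × 53% = 33.39% of Quarry Group plc.
Direct interest in Quarry Group plc: 24%.
Aggregating (R1): 0.504% + 33.39% + 24% = 57.894%.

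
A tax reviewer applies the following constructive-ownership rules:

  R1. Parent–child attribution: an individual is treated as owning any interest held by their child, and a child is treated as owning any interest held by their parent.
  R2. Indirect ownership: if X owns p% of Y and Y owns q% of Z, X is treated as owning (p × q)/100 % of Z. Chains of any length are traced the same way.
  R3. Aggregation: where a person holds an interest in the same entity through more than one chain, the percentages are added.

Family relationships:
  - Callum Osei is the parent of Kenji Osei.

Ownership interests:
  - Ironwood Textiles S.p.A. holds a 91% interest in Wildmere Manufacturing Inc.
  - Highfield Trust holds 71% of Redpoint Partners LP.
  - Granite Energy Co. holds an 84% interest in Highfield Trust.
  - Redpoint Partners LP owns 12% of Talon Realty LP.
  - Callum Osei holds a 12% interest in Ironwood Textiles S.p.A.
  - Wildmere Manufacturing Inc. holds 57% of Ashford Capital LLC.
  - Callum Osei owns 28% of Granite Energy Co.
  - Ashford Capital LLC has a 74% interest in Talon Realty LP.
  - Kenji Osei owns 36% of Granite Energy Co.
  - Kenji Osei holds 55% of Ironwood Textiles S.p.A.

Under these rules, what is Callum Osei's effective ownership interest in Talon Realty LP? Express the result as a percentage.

By parent–child attribution (R1), Callum Osei is treated as also owning Kenji Osei's interest in Ironwood Textiles S.p.A, giving 12% + 55% = 67%.
By parent–child attribution (R1), Callum Osei is treated as also owning Kenji Osei's interest in Granite Energy Co, giving 28% + 36% = 64%.
Chain via Ironwood Textiles S.p.A. → Wildmere Manufacturing Inc. → Ashford Capital LLC (R2): 67% × 91% × 57% × 74% = 25.717146% of Talon Realty LP.
Chain via Granite Energy Co. → Highfield Trust → Redpoint Partners LP (R2): 64% × 84% × 71% × 12% = 4.580352% of Talon Realty LP.
Aggregating (R3): 25.717146% + 4.580352% = 30.297498%.

30.297498%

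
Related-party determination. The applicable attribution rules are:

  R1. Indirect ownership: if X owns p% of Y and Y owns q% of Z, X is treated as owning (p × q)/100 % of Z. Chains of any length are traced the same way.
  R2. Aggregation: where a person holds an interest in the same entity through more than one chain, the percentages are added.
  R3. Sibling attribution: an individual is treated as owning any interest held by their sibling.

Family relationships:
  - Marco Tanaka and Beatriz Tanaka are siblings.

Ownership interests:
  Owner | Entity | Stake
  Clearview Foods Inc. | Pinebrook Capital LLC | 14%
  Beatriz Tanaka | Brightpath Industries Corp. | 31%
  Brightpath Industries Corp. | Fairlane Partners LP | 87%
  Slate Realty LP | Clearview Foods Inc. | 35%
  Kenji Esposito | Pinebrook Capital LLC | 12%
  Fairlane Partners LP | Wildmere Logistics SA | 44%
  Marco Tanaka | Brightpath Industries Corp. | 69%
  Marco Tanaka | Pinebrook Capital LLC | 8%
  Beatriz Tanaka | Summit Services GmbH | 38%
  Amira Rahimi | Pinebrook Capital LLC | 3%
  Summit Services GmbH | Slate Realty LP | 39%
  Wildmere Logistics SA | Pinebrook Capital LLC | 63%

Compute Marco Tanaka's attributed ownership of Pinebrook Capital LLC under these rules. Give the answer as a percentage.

32.84258%

By sibling attribution (R3), Marco Tanaka is treated as also owning Beatriz Tanaka's interest in Brightpath Industries Corp, giving 69% + 31% = 100%.
By sibling attribution (R3), Marco Tanaka is treated as owning Beatriz Tanaka's 38% interest in Summit Services GmbH.
Chain via Brightpath Industries Corp. → Fairlane Partners LP → Wildmere Logistics SA (R1): 100% × 87% × 44% × 63% = 24.1164% of Pinebrook Capital LLC.
Direct interest in Pinebrook Capital LLC: 8%.
Chain via Summit Services GmbH → Slate Realty LP → Clearview Foods Inc. (R1): 38% × 39% × 35% × 14% = 0.72618% of Pinebrook Capital LLC.
Aggregating (R2): 24.1164% + 8% + 0.72618% = 32.84258%.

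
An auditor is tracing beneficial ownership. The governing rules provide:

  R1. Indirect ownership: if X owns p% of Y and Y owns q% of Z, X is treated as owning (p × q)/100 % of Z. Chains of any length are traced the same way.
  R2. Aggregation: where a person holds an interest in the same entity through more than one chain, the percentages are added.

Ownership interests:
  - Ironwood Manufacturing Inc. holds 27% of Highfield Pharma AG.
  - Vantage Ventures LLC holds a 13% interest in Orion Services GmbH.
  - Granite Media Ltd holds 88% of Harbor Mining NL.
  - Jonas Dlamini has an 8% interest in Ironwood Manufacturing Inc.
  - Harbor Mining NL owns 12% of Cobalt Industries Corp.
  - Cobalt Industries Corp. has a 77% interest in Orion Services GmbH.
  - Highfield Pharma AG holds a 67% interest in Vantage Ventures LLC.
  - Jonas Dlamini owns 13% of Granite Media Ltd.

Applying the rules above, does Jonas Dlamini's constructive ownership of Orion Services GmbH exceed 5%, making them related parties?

Chain via Ironwood Manufacturing Inc. → Highfield Pharma AG → Vantage Ventures LLC (R1): 8% × 27% × 67% × 13% = 0.188136% of Orion Services GmbH.
Chain via Granite Media Ltd → Harbor Mining NL → Cobalt Industries Corp. (R1): 13% × 88% × 12% × 77% = 1.057056% of Orion Services GmbH.
Aggregating (R2): 0.188136% + 1.057056% = 1.245192%.
1.245192% does not exceed the 5% threshold, so Jonas is not a related party to Orion Services GmbH.

No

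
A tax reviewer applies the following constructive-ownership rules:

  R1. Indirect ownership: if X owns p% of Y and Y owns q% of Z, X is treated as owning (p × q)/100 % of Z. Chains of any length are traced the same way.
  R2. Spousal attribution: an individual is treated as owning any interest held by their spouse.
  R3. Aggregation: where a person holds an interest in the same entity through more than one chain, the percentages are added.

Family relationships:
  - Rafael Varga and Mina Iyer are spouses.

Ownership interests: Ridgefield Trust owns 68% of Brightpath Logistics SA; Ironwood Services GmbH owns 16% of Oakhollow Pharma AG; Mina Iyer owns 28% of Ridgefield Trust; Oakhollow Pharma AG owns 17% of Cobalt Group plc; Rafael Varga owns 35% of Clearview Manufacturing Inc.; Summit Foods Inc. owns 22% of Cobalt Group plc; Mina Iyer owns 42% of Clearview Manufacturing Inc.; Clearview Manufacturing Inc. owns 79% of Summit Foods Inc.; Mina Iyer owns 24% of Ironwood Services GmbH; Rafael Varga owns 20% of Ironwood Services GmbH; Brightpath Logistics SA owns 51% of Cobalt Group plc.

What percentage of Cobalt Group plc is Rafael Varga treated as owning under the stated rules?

24.2898%

By spousal attribution (R2), Rafael Varga is treated as also owning Mina Iyer's interest in Clearview Manufacturing Inc, giving 35% + 42% = 77%.
By spousal attribution (R2), Rafael Varga is treated as also owning Mina Iyer's interest in Ironwood Services GmbH, giving 20% + 24% = 44%.
By spousal attribution (R2), Rafael Varga is treated as owning Mina Iyer's 28% interest in Ridgefield Trust.
Chain via Clearview Manufacturing Inc. → Summit Foods Inc. (R1): 77% × 79% × 22% = 13.3826% of Cobalt Group plc.
Chain via Ironwood Services GmbH → Oakhollow Pharma AG (R1): 44% × 16% × 17% = 1.1968% of Cobalt Group plc.
Chain via Ridgefield Trust → Brightpath Logistics SA (R1): 28% × 68% × 51% = 9.7104% of Cobalt Group plc.
Aggregating (R3): 13.3826% + 1.1968% + 9.7104% = 24.2898%.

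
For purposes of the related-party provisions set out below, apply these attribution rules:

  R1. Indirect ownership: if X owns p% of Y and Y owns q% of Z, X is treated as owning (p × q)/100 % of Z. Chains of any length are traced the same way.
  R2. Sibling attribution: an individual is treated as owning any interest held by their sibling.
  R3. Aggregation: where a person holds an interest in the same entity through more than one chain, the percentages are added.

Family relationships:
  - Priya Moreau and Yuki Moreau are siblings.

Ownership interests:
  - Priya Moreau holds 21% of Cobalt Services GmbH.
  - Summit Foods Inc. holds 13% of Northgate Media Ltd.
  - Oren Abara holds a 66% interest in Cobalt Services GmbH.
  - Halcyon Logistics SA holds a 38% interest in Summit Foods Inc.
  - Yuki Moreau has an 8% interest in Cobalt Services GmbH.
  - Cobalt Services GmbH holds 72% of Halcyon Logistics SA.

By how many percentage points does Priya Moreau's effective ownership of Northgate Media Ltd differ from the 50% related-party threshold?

By sibling attribution (R2), Priya Moreau is treated as also owning Yuki Moreau's interest in Cobalt Services GmbH, giving 21% + 8% = 29%.
Chain via Cobalt Services GmbH → Halcyon Logistics SA → Summit Foods Inc. (R1): 29% × 72% × 38% × 13% = 1.031472% of Northgate Media Ltd.
1.031472% falls short of the 50% threshold by 48.968528 percentage points.

48.968528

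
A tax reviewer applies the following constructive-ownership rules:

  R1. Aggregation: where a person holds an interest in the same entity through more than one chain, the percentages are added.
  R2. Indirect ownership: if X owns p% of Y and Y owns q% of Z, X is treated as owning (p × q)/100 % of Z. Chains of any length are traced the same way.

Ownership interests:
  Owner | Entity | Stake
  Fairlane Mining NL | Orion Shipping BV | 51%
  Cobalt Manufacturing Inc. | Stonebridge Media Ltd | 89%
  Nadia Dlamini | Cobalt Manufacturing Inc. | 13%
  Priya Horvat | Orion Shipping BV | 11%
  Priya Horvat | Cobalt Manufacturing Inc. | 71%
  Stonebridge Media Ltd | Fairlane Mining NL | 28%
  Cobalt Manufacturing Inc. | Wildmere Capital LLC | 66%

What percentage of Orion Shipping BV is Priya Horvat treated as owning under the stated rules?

Chain via Cobalt Manufacturing Inc. → Stonebridge Media Ltd → Fairlane Mining NL (R2): 71% × 89% × 28% × 51% = 9.023532% of Orion Shipping BV.
Direct interest in Orion Shipping BV: 11%.
Aggregating (R1): 9.023532% + 11% = 20.023532%.

20.023532%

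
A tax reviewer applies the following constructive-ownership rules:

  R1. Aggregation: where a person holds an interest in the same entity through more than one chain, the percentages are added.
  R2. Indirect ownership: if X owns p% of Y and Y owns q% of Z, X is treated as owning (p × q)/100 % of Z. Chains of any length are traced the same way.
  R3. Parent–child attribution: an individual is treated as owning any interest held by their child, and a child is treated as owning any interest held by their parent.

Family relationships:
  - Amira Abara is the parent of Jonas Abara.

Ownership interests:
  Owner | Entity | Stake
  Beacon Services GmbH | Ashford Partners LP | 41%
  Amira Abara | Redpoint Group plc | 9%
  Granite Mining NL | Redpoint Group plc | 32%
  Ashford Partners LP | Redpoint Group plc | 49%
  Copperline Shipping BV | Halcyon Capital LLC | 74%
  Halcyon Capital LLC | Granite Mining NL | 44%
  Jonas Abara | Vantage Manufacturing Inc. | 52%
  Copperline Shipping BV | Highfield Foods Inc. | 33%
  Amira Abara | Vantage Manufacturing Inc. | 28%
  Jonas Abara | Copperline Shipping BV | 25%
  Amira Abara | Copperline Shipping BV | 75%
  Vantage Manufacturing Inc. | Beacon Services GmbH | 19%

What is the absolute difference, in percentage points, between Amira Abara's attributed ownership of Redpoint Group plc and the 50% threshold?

By parent–child attribution (R3), Amira Abara is treated as also owning Jonas Abara's interest in Vantage Manufacturing Inc, giving 28% + 52% = 80%.
By parent–child attribution (R3), Amira Abara is treated as also owning Jonas Abara's interest in Copperline Shipping BV, giving 75% + 25% = 100%.
Chain via Vantage Manufacturing Inc. → Beacon Services GmbH → Ashford Partners LP (R2): 80% × 19% × 41% × 49% = 3.05368% of Redpoint Group plc.
Chain via Copperline Shipping BV → Halcyon Capital LLC → Granite Mining NL (R2): 100% × 74% × 44% × 32% = 10.4192% of Redpoint Group plc.
Direct interest in Redpoint Group plc: 9%.
Aggregating (R1): 3.05368% + 10.4192% + 9% = 22.47288%.
22.47288% falls short of the 50% threshold by 27.52712 percentage points.

27.52712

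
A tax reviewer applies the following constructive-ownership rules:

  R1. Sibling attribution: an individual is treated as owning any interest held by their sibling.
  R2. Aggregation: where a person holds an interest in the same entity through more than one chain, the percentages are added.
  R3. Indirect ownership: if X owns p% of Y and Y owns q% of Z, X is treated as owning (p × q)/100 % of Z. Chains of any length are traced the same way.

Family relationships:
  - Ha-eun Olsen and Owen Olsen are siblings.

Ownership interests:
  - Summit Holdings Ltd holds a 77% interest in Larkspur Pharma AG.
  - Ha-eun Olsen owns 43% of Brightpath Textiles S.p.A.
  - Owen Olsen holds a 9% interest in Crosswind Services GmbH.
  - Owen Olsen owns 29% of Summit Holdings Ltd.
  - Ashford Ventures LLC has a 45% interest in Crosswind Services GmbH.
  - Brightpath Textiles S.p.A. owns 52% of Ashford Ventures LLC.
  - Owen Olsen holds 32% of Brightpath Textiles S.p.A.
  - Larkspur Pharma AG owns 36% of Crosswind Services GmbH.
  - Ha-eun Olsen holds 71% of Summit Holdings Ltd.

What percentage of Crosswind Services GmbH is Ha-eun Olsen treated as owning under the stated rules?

By sibling attribution (R1), Ha-eun Olsen is treated as also owning Owen Olsen's interest in Brightpath Textiles S.p.A, giving 43% + 32% = 75%.
By sibling attribution (R1), Ha-eun Olsen is treated as also owning Owen Olsen's interest in Summit Holdings Ltd, giving 71% + 29% = 100%.
By sibling attribution (R1), Ha-eun Olsen is treated as owning Owen Olsen's 9% interest in Crosswind Services GmbH.
Chain via Brightpath Textiles S.p.A. → Ashford Ventures LLC (R3): 75% × 52% × 45% = 17.55% of Crosswind Services GmbH.
Chain via Summit Holdings Ltd → Larkspur Pharma AG (R3): 100% × 77% × 36% = 27.72% of Crosswind Services GmbH.
Direct interest in Crosswind Services GmbH: 9%.
Aggregating (R2): 17.55% + 27.72% + 9% = 54.27%.

54.27%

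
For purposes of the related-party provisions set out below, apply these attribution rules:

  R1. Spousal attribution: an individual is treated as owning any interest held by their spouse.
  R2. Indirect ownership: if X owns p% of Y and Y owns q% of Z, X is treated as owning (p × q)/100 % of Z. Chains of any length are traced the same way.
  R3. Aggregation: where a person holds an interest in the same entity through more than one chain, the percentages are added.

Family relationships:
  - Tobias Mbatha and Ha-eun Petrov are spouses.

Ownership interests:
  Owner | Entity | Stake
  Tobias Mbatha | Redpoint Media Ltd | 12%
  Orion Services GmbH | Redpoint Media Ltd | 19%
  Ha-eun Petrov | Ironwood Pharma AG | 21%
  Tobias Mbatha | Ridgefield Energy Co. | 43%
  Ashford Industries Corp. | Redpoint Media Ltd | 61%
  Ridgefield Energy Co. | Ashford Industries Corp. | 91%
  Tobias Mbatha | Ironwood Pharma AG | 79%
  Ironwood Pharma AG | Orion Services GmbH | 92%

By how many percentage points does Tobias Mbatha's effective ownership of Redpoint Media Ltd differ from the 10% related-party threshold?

43.3493

By spousal attribution (R1), Tobias Mbatha is treated as also owning Ha-eun Petrov's interest in Ironwood Pharma AG, giving 79% + 21% = 100%.
Chain via Ironwood Pharma AG → Orion Services GmbH (R2): 100% × 92% × 19% = 17.48% of Redpoint Media Ltd.
Chain via Ridgefield Energy Co. → Ashford Industries Corp. (R2): 43% × 91% × 61% = 23.8693% of Redpoint Media Ltd.
Direct interest in Redpoint Media Ltd: 12%.
Aggregating (R3): 17.48% + 23.8693% + 12% = 53.3493%.
53.3493% exceeds the 10% threshold by 43.3493 percentage points.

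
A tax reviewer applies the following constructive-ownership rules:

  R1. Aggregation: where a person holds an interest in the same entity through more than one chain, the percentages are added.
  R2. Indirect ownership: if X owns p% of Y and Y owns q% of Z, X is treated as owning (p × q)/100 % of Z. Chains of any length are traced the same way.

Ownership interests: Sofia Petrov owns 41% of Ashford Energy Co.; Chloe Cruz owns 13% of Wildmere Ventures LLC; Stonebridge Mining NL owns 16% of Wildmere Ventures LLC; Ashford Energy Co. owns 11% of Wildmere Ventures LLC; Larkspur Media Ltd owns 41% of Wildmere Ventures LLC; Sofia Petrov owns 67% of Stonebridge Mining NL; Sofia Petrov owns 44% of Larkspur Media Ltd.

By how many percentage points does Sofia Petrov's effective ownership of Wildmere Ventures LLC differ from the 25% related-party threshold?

8.27

Chain via Stonebridge Mining NL (R2): 67% × 16% = 10.72% of Wildmere Ventures LLC.
Chain via Larkspur Media Ltd (R2): 44% × 41% = 18.04% of Wildmere Ventures LLC.
Chain via Ashford Energy Co. (R2): 41% × 11% = 4.51% of Wildmere Ventures LLC.
Aggregating (R1): 10.72% + 18.04% + 4.51% = 33.27%.
33.27% exceeds the 25% threshold by 8.27 percentage points.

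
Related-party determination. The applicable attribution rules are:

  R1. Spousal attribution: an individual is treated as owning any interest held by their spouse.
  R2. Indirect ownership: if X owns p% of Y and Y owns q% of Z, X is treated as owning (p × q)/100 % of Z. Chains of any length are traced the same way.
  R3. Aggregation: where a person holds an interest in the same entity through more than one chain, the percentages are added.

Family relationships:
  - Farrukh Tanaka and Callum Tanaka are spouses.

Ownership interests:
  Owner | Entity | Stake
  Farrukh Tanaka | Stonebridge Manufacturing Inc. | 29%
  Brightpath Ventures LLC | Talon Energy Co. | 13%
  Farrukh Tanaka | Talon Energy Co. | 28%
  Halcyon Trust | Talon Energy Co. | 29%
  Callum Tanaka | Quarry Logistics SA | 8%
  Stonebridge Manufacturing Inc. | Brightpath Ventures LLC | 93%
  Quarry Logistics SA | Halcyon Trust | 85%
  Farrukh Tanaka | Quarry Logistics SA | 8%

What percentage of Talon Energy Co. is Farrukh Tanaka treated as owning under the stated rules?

By spousal attribution (R1), Farrukh Tanaka is treated as also owning Callum Tanaka's interest in Quarry Logistics SA, giving 8% + 8% = 16%.
Chain via Quarry Logistics SA → Halcyon Trust (R2): 16% × 85% × 29% = 3.944% of Talon Energy Co.
Chain via Stonebridge Manufacturing Inc. → Brightpath Ventures LLC (R2): 29% × 93% × 13% = 3.5061% of Talon Energy Co.
Direct interest in Talon Energy Co: 28%.
Aggregating (R3): 3.944% + 3.5061% + 28% = 35.4501%.

35.4501%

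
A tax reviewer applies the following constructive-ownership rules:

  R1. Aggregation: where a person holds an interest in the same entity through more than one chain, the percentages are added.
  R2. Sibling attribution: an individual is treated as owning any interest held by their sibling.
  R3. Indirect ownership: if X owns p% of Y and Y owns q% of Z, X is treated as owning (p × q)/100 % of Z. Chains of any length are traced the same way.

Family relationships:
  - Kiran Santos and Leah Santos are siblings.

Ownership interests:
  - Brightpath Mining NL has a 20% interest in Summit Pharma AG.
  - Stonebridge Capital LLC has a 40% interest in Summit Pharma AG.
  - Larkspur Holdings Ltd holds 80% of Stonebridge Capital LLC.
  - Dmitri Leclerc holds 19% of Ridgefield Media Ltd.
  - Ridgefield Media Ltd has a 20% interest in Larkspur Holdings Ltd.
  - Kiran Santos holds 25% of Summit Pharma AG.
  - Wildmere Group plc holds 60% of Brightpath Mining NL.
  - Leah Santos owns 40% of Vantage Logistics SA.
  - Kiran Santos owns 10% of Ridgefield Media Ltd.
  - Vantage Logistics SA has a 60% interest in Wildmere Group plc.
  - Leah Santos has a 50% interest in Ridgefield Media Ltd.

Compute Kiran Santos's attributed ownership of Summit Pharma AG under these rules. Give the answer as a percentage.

By sibling attribution (R2), Kiran Santos is treated as also owning Leah Santos's interest in Ridgefield Media Ltd, giving 10% + 50% = 60%.
By sibling attribution (R2), Kiran Santos is treated as owning Leah Santos's 40% interest in Vantage Logistics SA.
Chain via Ridgefield Media Ltd → Larkspur Holdings Ltd → Stonebridge Capital LLC (R3): 60% × 20% × 80% × 40% = 3.84% of Summit Pharma AG.
Direct interest in Summit Pharma AG: 25%.
Chain via Vantage Logistics SA → Wildmere Group plc → Brightpath Mining NL (R3): 40% × 60% × 60% × 20% = 2.88% of Summit Pharma AG.
Aggregating (R1): 3.84% + 25% + 2.88% = 31.72%.

31.72%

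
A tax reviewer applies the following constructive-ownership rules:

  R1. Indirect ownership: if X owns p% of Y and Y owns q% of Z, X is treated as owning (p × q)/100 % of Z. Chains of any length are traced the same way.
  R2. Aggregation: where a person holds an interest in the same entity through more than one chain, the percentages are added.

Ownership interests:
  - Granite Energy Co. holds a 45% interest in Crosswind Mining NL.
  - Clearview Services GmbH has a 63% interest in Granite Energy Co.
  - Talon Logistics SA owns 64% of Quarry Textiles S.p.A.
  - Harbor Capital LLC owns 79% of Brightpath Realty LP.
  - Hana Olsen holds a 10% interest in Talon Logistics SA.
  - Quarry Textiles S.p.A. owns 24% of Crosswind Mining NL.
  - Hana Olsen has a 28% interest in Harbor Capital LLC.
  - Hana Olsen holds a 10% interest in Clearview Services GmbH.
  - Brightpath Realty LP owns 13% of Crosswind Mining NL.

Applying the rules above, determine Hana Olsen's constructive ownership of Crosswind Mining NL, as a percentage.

Chain via Clearview Services GmbH → Granite Energy Co. (R1): 10% × 63% × 45% = 2.835% of Crosswind Mining NL.
Chain via Harbor Capital LLC → Brightpath Realty LP (R1): 28% × 79% × 13% = 2.8756% of Crosswind Mining NL.
Chain via Talon Logistics SA → Quarry Textiles S.p.A. (R1): 10% × 64% × 24% = 1.536% of Crosswind Mining NL.
Aggregating (R2): 2.835% + 2.8756% + 1.536% = 7.2466%.

7.2466%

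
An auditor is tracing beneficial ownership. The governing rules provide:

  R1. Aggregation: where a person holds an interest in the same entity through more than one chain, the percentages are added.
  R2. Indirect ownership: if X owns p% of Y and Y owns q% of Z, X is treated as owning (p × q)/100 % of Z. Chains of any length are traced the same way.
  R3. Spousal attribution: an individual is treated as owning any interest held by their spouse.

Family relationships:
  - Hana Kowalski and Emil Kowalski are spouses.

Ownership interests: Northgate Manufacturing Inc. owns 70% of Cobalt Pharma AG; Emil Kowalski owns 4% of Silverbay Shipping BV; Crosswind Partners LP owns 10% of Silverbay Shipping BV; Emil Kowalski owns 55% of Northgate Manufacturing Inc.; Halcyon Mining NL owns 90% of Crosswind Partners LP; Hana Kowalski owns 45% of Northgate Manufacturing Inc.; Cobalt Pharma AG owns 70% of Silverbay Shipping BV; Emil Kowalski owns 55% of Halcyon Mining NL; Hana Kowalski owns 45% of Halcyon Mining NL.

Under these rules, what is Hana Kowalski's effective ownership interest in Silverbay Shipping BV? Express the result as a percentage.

By spousal attribution (R3), Hana Kowalski is treated as also owning Emil Kowalski's interest in Halcyon Mining NL, giving 45% + 55% = 100%.
By spousal attribution (R3), Hana Kowalski is treated as also owning Emil Kowalski's interest in Northgate Manufacturing Inc, giving 45% + 55% = 100%.
By spousal attribution (R3), Hana Kowalski is treated as owning Emil Kowalski's 4% interest in Silverbay Shipping BV.
Chain via Halcyon Mining NL → Crosswind Partners LP (R2): 100% × 90% × 10% = 9% of Silverbay Shipping BV.
Chain via Northgate Manufacturing Inc. → Cobalt Pharma AG (R2): 100% × 70% × 70% = 49% of Silverbay Shipping BV.
Direct interest in Silverbay Shipping BV: 4%.
Aggregating (R1): 9% + 49% + 4% = 62%.

62%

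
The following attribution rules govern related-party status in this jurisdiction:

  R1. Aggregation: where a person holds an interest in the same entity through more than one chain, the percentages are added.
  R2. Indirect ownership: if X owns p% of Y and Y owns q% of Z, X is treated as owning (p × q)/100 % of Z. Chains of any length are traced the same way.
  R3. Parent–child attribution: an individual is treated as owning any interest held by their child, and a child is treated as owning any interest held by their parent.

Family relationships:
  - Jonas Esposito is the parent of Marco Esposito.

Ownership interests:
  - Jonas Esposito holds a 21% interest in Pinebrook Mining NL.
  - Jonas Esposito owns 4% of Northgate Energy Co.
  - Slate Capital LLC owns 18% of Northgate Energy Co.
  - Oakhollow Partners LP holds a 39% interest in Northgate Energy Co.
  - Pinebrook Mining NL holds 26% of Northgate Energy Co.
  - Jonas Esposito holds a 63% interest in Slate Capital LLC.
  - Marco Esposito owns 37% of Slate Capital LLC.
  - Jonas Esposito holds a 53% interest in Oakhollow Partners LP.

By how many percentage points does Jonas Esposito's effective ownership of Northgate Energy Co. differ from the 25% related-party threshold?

By parent–child attribution (R3), Jonas Esposito is treated as also owning Marco Esposito's interest in Slate Capital LLC, giving 63% + 37% = 100%.
Chain via Slate Capital LLC (R2): 100% × 18% = 18% of Northgate Energy Co.
Chain via Oakhollow Partners LP (R2): 53% × 39% = 20.67% of Northgate Energy Co.
Chain via Pinebrook Mining NL (R2): 21% × 26% = 5.46% of Northgate Energy Co.
Direct interest in Northgate Energy Co: 4%.
Aggregating (R1): 18% + 20.67% + 5.46% + 4% = 48.13%.
48.13% exceeds the 25% threshold by 23.13 percentage points.

23.13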